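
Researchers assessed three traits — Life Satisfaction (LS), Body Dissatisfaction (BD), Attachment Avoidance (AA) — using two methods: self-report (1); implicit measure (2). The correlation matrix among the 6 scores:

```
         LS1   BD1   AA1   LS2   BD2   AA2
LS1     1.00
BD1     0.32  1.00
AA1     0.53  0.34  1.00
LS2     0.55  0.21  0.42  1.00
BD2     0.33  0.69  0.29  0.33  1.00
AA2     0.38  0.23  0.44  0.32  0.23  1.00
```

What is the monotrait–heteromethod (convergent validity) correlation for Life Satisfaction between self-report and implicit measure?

Same trait (LS), different methods: r(LS1, LS2) = 0.55.

0.55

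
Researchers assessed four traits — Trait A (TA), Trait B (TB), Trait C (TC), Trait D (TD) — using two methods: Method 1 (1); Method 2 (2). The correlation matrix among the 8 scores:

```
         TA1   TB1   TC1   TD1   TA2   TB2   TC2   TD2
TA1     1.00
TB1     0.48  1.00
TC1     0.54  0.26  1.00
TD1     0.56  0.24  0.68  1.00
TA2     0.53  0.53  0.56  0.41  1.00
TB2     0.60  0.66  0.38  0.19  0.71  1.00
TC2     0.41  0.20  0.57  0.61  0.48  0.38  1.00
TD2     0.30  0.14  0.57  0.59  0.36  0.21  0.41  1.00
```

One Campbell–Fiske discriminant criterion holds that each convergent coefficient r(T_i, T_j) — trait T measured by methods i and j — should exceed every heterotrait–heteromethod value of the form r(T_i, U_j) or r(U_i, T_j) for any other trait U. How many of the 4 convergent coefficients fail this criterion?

Each convergent coefficient versus the relevant comparison correlations:
TA (methods 1·2): 0.53 vs {0.60, 0.53, 0.41, 0.56, 0.30, 0.41} → fail.
TB (methods 1·2): 0.66 vs {0.53, 0.60, 0.20, 0.38, 0.14, 0.19} → pass.
TC (methods 1·2): 0.57 vs {0.56, 0.41, 0.38, 0.20, 0.57, 0.61} → fail.
TD (methods 1·2): 0.59 vs {0.41, 0.30, 0.19, 0.14, 0.61, 0.57} → fail.
3 of 4 fail.

3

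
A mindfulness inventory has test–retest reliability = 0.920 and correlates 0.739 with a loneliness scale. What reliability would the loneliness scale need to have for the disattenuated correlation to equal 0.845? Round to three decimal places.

0.831

r_true = r_obs / √(r_xx · r_yy) ⇒ 0.845 = 0.739 / √(0.920 · r_yy).
√(0.920 · r_yy) = 0.739 / 0.845 = 0.8746; 0.920 · r_yy = 0.7649; r_yy = 0.7649 / 0.920 ≈ 0.831.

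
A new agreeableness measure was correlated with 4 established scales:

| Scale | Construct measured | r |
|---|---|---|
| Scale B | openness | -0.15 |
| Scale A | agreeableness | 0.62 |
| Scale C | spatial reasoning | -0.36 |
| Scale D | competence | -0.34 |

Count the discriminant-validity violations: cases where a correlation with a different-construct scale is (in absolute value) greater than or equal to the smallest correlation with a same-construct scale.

Convergent (same construct = agreeableness): Scale A.
Smallest convergent = 0.62. Discriminant |r|: 0.15, 0.36, 0.34; count ≥ 0.62 → 0.

0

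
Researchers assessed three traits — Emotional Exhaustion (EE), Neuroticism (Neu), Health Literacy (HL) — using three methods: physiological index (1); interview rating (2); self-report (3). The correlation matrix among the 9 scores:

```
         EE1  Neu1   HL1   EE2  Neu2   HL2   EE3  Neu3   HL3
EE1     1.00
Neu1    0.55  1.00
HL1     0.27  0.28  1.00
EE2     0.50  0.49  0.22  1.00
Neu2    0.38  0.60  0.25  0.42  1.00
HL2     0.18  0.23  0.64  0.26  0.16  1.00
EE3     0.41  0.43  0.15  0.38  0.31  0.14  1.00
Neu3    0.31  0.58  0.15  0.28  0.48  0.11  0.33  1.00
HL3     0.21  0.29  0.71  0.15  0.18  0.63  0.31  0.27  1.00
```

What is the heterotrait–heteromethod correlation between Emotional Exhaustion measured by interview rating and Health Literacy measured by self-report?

Different traits and methods: r(EE2, HL3) = 0.15.

0.15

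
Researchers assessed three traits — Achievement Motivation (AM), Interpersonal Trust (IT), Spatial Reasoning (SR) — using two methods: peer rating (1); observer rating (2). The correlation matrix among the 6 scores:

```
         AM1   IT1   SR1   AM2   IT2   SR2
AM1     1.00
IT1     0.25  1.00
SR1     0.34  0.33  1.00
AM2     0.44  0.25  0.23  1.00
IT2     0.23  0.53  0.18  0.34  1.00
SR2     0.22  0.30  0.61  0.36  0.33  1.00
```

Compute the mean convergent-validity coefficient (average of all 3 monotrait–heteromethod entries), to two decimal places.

Convergent values: 0.44, 0.53, 0.61; mean = 1.58/3 = 0.53.

0.53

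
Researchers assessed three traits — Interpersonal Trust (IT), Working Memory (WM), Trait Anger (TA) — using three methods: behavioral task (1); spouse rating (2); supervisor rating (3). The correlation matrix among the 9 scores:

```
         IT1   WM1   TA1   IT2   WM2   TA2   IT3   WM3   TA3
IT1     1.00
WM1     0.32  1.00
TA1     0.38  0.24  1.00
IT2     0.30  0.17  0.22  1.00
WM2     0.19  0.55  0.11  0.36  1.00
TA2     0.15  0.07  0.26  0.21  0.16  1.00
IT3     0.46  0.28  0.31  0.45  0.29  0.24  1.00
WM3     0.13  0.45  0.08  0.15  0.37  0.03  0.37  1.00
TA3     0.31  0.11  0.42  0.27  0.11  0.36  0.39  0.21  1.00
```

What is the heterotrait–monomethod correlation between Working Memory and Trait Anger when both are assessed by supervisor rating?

0.21

Different traits, same method: r(WM3, TA3) = 0.21.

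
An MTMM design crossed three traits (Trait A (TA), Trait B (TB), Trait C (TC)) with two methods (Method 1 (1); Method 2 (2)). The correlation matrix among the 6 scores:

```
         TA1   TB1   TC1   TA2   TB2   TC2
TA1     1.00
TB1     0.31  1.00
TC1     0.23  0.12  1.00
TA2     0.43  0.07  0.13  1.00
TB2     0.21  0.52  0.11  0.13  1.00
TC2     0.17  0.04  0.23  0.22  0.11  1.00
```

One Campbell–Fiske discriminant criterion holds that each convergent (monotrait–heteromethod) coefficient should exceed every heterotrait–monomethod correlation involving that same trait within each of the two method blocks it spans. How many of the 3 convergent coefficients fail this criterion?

1

Convergent coefficients and their comparison sets:
TA (methods 1·2): 0.43 vs {0.31, 0.13, 0.23, 0.22} → pass.
TB (methods 1·2): 0.52 vs {0.31, 0.13, 0.12, 0.11} → pass.
TC (methods 1·2): 0.23 vs {0.23, 0.22, 0.12, 0.11} → fail.
1 of 3 fail.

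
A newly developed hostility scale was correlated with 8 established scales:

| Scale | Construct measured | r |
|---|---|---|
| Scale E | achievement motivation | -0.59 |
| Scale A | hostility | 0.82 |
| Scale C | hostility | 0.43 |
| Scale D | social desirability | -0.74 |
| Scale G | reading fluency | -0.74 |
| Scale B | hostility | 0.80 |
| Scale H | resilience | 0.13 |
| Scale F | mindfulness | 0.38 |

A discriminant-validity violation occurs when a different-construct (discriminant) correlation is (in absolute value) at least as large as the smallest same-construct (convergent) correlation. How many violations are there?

Convergent (same construct = hostility): Scale A, Scale C, Scale B.
Smallest convergent = 0.43. Discriminant |r|: 0.59, 0.74, 0.74, 0.13, 0.38; count ≥ 0.43 → 3.

3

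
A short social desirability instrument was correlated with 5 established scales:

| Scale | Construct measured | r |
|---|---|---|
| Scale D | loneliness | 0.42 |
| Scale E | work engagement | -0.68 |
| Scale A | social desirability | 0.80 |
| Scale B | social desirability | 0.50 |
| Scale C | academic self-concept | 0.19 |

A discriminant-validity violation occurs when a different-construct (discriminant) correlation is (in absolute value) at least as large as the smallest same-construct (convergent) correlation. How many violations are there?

1

Convergent (same construct = social desirability): Scale A, Scale B.
Smallest convergent = 0.50. Discriminant |r|: 0.42, 0.68, 0.19; count ≥ 0.50 → 1.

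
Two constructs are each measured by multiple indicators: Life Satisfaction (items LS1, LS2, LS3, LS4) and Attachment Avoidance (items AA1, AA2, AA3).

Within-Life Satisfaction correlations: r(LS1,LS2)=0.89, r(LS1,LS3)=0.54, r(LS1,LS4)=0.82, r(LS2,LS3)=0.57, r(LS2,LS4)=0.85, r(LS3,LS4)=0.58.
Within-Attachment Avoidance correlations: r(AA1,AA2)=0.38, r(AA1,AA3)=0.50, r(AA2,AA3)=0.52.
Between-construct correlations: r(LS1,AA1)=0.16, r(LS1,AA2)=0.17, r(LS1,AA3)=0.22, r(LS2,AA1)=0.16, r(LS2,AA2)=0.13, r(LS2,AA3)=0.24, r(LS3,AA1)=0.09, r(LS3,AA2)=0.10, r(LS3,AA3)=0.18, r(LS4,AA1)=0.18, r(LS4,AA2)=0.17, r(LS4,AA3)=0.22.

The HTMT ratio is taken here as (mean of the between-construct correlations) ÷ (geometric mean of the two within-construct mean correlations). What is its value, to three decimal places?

0.293

Between-construct mean = 2.02/12 = 0.1683.
Mean within-LS = 4.25/6 = 0.7083; mean within-AA = 1.40/3 = 0.4667.
Geometric mean = √(0.7083 × 0.4667) = 0.5749.
HTMT = 0.1683 / 0.5749 = 0.293.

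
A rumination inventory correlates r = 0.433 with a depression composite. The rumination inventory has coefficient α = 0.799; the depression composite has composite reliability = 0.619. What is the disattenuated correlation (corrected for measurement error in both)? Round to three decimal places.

r_true = r_obs / √(r_xx · r_yy) = 0.433 / √(0.799 × 0.619) = 0.433 / √0.494581 = 0.433 / 0.7033 ≈ 0.616.

0.616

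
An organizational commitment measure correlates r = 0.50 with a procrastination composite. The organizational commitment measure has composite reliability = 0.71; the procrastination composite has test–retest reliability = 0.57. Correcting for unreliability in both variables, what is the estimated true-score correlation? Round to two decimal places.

r_true = r_obs / √(r_xx · r_yy) = 0.50 / √(0.71 × 0.57) = 0.50 / √0.4047 = 0.50 / 0.6362 ≈ 0.79.

0.79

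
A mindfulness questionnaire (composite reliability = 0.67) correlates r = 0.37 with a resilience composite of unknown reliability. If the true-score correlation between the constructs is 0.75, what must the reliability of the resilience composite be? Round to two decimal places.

r_true = r_obs / √(r_xx · r_yy) ⇒ 0.75 = 0.37 / √(0.67 · r_yy).
√(0.67 · r_yy) = 0.37 / 0.75 = 0.4933; 0.67 · r_yy = 0.2433; r_yy = 0.2433 / 0.67 ≈ 0.36.

0.36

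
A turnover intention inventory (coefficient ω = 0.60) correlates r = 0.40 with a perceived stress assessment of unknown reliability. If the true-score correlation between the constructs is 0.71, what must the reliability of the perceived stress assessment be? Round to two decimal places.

r_true = r_obs / √(r_xx · r_yy) ⇒ 0.71 = 0.40 / √(0.60 · r_yy).
√(0.60 · r_yy) = 0.40 / 0.71 = 0.5634; 0.60 · r_yy = 0.3174; r_yy = 0.3174 / 0.60 ≈ 0.53.

0.53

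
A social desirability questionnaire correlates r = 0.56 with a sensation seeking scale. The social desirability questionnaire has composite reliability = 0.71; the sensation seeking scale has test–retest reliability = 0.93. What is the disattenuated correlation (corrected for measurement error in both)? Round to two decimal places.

r_true = r_obs / √(r_xx · r_yy) = 0.56 / √(0.71 × 0.93) = 0.56 / √0.6603 = 0.56 / 0.8126 ≈ 0.69.

0.69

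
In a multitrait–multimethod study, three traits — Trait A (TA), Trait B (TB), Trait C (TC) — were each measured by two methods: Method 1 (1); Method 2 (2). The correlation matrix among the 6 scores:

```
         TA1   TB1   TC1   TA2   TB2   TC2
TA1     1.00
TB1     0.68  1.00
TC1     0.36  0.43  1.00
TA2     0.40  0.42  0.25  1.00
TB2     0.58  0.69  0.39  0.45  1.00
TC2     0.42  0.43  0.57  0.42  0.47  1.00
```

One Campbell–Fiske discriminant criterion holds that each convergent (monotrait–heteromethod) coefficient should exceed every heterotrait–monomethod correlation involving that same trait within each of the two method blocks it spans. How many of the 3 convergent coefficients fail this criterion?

Each convergent coefficient versus the relevant comparison correlations:
TA (methods 1·2): 0.40 vs {0.68, 0.45, 0.36, 0.42} → fail.
TB (methods 1·2): 0.69 vs {0.68, 0.45, 0.43, 0.47} → pass.
TC (methods 1·2): 0.57 vs {0.36, 0.42, 0.43, 0.47} → pass.
1 of 3 fail.

1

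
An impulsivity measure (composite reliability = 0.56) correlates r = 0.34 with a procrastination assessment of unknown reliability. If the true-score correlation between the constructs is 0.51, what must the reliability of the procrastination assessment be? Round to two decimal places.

0.79

r_true = r_obs / √(r_xx · r_yy) ⇒ 0.51 = 0.34 / √(0.56 · r_yy).
√(0.56 · r_yy) = 0.34 / 0.51 = 0.6667; 0.56 · r_yy = 0.4445; r_yy = 0.4445 / 0.56 ≈ 0.79.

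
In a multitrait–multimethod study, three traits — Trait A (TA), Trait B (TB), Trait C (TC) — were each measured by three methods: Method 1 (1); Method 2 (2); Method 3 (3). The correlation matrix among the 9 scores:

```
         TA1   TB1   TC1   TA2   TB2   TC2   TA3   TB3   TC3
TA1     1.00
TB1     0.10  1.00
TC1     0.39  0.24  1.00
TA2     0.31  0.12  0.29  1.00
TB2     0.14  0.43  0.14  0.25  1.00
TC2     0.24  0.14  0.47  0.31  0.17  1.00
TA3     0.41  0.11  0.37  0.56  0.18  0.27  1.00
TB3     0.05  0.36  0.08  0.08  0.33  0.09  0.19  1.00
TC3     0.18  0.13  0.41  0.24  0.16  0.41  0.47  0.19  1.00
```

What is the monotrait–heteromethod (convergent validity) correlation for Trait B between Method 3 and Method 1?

Same trait (TB), different methods: r(TB3, TB1) = 0.36.

0.36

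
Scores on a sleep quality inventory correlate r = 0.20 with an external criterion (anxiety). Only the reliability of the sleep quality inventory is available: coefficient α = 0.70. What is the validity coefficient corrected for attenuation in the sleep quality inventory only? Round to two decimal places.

Single correction: r_c = r_obs / √r_xx = 0.20 / √0.70 = 0.20 / 0.8367 ≈ 0.24.

0.24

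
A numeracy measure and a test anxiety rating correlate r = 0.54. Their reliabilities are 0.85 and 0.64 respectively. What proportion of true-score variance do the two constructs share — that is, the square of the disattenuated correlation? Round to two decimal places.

0.54

Disattenuated r = 0.54 / √(0.85 × 0.64) = 0.54 / 0.7376 = 0.7321.
Shared true-score variance = 0.7321² = 0.5360 ≈ 0.54.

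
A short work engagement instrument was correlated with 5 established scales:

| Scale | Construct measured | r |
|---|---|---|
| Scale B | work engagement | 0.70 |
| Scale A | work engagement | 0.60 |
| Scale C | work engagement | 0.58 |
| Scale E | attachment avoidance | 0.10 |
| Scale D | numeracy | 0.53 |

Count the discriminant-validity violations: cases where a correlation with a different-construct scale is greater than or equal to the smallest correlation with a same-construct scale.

0

Convergent (same construct = work engagement): Scale B, Scale A, Scale C.
Smallest convergent = 0.58. Discriminant values: 0.10, 0.53; count ≥ 0.58 → 0.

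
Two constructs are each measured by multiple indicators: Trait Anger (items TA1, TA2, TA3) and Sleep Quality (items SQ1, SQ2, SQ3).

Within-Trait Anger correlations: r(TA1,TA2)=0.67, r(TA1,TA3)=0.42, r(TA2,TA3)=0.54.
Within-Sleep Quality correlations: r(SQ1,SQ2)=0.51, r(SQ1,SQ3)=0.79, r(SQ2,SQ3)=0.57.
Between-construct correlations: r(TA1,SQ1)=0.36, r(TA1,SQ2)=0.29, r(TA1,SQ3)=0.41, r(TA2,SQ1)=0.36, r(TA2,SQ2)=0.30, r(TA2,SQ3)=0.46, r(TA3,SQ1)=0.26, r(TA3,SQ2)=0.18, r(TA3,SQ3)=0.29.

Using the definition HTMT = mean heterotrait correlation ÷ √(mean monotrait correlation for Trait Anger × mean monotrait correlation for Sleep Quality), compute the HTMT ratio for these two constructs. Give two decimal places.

Between-construct mean = 2.91/9 = 0.3233.
Mean within-TA = 1.63/3 = 0.5433; mean within-SQ = 1.87/3 = 0.6233.
Geometric mean = √(0.5433 × 0.6233) = 0.5819.
HTMT = 0.3233 / 0.5819 = 0.56.

0.56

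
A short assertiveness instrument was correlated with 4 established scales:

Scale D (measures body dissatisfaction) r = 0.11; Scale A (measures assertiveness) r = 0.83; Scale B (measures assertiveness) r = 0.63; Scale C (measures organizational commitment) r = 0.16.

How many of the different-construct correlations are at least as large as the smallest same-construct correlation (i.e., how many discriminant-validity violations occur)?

0

Convergent (same construct = assertiveness): Scale A, Scale B.
Smallest convergent = 0.63. Discriminant values: 0.11, 0.16; count ≥ 0.63 → 0.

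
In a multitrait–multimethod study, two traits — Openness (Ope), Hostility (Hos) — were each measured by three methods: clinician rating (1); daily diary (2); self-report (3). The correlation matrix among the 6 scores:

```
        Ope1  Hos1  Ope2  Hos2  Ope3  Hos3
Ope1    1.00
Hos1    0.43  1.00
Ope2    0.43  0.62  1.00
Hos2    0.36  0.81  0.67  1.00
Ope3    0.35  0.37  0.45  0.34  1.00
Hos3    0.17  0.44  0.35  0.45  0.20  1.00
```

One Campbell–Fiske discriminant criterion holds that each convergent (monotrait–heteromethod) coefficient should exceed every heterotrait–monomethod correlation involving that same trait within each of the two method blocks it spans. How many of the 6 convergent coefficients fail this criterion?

Each convergent coefficient versus the relevant comparison correlations:
Ope (methods 1·2): 0.43 vs {0.43, 0.67} → fail.
Ope (methods 1·3): 0.35 vs {0.43, 0.20} → fail.
Ope (methods 2·3): 0.45 vs {0.67, 0.20} → fail.
Hos (methods 1·2): 0.81 vs {0.43, 0.67} → pass.
Hos (methods 1·3): 0.44 vs {0.43, 0.20} → pass.
Hos (methods 2·3): 0.45 vs {0.67, 0.20} → fail.
4 of 6 fail.

4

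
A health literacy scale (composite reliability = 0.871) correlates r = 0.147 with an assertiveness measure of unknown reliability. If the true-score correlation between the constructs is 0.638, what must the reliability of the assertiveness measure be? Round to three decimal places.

r_true = r_obs / √(r_xx · r_yy) ⇒ 0.638 = 0.147 / √(0.871 · r_yy).
√(0.871 · r_yy) = 0.147 / 0.638 = 0.2304; 0.871 · r_yy = 0.0531; r_yy = 0.0531 / 0.871 ≈ 0.061.

0.061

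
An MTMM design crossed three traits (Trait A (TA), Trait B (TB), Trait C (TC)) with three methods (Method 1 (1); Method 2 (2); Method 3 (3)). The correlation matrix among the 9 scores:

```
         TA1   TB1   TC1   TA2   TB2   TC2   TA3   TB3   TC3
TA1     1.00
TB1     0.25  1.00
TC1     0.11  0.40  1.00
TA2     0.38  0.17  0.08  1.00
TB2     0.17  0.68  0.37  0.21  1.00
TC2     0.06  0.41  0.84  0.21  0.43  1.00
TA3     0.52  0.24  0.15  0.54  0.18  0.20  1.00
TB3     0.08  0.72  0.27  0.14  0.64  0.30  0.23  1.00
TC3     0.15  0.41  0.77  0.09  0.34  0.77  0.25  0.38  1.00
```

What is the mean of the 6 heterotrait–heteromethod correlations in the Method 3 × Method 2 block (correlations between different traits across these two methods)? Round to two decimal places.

HTHM values (method 3 × method 2): 0.18, 0.20, 0.14, 0.30, 0.09, 0.34; mean = 1.25/6 = 0.21.

0.21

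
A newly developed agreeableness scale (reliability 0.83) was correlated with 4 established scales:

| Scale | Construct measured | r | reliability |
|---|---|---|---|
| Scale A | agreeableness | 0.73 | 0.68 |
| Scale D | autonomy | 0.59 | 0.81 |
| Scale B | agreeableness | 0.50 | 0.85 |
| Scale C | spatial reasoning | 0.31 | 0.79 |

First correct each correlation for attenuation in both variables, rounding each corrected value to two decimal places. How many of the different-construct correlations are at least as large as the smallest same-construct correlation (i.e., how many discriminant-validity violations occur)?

Disattenuated r (r / √(r_scale · r_new)):
  Scale A (conv): 0.73 / √(0.68·0.83) = 0.97
  Scale D (disc): 0.59 / √(0.81·0.83) = 0.72
  Scale B (conv): 0.50 / √(0.85·0.83) = 0.60
  Scale C (disc): 0.31 / √(0.79·0.83) = 0.38
Smallest convergent = 0.60. Discriminant values: 0.72, 0.38; count ≥ 0.60 → 1.

1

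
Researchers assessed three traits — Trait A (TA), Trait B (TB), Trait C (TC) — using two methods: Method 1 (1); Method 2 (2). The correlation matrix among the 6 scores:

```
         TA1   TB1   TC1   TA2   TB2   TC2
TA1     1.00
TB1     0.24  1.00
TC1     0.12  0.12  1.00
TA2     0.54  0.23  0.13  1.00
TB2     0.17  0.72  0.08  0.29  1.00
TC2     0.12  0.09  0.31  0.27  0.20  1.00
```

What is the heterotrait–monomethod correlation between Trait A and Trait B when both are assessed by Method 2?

Different traits, same method: r(TA2, TB2) = 0.29.

0.29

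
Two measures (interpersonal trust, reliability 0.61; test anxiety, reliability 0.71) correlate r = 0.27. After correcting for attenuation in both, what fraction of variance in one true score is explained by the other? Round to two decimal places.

Disattenuated r = 0.27 / √(0.61 × 0.71) = 0.27 / 0.6581 = 0.4103.
Shared true-score variance = 0.4103² = 0.1683 ≈ 0.17.

0.17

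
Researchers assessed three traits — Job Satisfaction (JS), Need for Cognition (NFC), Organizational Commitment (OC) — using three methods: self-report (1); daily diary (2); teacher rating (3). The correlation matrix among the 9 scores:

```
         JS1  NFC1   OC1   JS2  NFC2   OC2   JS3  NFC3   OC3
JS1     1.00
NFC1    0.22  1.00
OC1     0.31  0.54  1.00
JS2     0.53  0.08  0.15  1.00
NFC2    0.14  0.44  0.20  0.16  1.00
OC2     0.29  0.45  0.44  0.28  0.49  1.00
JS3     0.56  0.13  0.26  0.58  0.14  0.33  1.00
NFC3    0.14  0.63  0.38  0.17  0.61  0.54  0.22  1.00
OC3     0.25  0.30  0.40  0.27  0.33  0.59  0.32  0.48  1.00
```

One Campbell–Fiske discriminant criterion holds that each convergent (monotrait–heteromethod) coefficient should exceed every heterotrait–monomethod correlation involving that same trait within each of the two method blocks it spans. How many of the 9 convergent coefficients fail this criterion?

Checking each validity diagonal entry against its comparison values:
JS (methods 1·2): 0.53 vs {0.22, 0.16, 0.31, 0.28} → pass.
JS (methods 1·3): 0.56 vs {0.22, 0.22, 0.31, 0.32} → pass.
JS (methods 2·3): 0.58 vs {0.16, 0.22, 0.28, 0.32} → pass.
NFC (methods 1·2): 0.44 vs {0.22, 0.16, 0.54, 0.49} → fail.
NFC (methods 1·3): 0.63 vs {0.22, 0.22, 0.54, 0.48} → pass.
NFC (methods 2·3): 0.61 vs {0.16, 0.22, 0.49, 0.48} → pass.
OC (methods 1·2): 0.44 vs {0.31, 0.28, 0.54, 0.49} → fail.
OC (methods 1·3): 0.40 vs {0.31, 0.32, 0.54, 0.48} → fail.
OC (methods 2·3): 0.59 vs {0.28, 0.32, 0.49, 0.48} → pass.
3 of 9 fail.

3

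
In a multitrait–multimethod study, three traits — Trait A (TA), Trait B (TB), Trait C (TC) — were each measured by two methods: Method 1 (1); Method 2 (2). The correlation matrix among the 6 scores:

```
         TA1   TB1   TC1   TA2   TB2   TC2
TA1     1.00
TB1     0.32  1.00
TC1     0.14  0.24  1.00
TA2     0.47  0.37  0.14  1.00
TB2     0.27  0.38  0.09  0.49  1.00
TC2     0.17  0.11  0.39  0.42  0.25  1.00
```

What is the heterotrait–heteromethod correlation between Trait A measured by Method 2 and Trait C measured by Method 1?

Different traits and methods: r(TA2, TC1) = 0.14.

0.14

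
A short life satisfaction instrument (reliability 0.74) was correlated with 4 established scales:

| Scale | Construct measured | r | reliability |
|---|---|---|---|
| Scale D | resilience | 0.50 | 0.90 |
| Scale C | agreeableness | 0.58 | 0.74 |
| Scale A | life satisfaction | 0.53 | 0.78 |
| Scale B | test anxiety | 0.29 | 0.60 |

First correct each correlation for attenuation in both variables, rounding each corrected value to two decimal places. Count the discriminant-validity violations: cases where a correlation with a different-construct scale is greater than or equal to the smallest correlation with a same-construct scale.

1

Disattenuated r (r / √(r_scale · r_new)):
  Scale D (disc): 0.50 / √(0.90·0.74) = 0.61
  Scale C (disc): 0.58 / √(0.74·0.74) = 0.78
  Scale A (conv): 0.53 / √(0.78·0.74) = 0.70
  Scale B (disc): 0.29 / √(0.60·0.74) = 0.44
Smallest convergent = 0.70. Discriminant values: 0.61, 0.78, 0.44; count ≥ 0.70 → 1.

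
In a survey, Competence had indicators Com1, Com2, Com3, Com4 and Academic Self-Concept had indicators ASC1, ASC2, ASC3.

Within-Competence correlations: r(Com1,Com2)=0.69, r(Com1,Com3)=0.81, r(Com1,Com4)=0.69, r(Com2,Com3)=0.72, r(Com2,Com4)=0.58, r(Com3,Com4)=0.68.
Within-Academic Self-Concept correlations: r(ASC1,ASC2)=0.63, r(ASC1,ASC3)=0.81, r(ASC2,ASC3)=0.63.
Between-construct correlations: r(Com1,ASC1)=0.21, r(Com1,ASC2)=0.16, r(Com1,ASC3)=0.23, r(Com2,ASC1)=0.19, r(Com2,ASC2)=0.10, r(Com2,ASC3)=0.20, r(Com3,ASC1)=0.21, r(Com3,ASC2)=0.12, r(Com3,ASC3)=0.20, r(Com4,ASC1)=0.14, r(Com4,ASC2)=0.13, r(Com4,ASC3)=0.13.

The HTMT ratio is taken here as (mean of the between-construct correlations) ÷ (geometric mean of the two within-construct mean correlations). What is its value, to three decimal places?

Between-construct mean = 2.02/12 = 0.1683.
Mean within-Com = 4.17/6 = 0.6950; mean within-ASC = 2.07/3 = 0.6900.
Geometric mean = √(0.6950 × 0.6900) = 0.6925.
HTMT = 0.1683 / 0.6925 = 0.243.

0.243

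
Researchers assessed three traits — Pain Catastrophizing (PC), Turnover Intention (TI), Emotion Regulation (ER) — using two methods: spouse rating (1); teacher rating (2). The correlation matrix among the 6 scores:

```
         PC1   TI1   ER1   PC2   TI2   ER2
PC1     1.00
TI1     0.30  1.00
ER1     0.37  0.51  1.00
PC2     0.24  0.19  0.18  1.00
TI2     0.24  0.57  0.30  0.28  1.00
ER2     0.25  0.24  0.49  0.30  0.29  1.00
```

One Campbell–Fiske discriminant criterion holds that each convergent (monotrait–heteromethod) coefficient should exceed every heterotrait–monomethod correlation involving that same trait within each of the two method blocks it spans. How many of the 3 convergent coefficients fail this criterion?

2

Each convergent coefficient versus the relevant comparison correlations:
PC (methods 1·2): 0.24 vs {0.30, 0.28, 0.37, 0.30} → fail.
TI (methods 1·2): 0.57 vs {0.30, 0.28, 0.51, 0.29} → pass.
ER (methods 1·2): 0.49 vs {0.37, 0.30, 0.51, 0.29} → fail.
2 of 3 fail.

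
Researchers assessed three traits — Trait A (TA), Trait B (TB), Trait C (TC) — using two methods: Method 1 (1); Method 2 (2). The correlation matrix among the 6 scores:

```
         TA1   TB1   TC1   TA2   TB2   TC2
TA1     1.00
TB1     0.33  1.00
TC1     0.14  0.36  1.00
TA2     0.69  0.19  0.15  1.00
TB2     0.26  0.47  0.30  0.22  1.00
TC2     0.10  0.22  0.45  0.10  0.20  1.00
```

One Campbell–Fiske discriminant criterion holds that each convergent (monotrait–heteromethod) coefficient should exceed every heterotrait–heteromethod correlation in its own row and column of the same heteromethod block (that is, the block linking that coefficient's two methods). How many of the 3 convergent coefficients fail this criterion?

Each convergent coefficient versus the relevant comparison correlations:
TA (methods 1·2): 0.69 vs {0.26, 0.19, 0.10, 0.15} → pass.
TB (methods 1·2): 0.47 vs {0.19, 0.26, 0.22, 0.30} → pass.
TC (methods 1·2): 0.45 vs {0.15, 0.10, 0.30, 0.22} → pass.
0 of 3 fail.

0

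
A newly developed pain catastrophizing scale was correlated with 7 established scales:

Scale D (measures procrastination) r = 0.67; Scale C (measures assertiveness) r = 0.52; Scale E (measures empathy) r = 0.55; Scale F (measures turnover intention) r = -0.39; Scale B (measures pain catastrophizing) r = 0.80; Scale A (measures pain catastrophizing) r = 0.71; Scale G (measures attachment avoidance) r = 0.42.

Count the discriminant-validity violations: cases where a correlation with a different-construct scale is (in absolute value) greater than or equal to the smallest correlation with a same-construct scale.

0

Convergent (same construct = pain catastrophizing): Scale B, Scale A.
Smallest convergent = 0.71. Discriminant |r|: 0.67, 0.52, 0.55, 0.39, 0.42; count ≥ 0.71 → 0.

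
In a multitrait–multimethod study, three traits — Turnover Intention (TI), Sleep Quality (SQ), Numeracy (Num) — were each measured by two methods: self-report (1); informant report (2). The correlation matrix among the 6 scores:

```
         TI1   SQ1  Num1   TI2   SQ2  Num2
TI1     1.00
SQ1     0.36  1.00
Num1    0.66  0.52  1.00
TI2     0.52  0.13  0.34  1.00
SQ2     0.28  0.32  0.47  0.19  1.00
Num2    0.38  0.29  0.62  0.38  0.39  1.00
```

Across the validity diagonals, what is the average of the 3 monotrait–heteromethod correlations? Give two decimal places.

Convergent values: 0.52, 0.32, 0.62; mean = 1.46/3 = 0.49.

0.49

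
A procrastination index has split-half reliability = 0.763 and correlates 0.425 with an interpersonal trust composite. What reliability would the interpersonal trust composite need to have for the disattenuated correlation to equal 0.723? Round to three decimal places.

r_true = r_obs / √(r_xx · r_yy) ⇒ 0.723 = 0.425 / √(0.763 · r_yy).
√(0.763 · r_yy) = 0.425 / 0.723 = 0.5878; 0.763 · r_yy = 0.3455; r_yy = 0.3455 / 0.763 ≈ 0.453.

0.453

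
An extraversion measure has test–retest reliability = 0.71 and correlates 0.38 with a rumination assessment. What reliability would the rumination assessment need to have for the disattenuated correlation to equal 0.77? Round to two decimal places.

0.34

r_true = r_obs / √(r_xx · r_yy) ⇒ 0.77 = 0.38 / √(0.71 · r_yy).
√(0.71 · r_yy) = 0.38 / 0.77 = 0.4935; 0.71 · r_yy = 0.2435; r_yy = 0.2435 / 0.71 ≈ 0.34.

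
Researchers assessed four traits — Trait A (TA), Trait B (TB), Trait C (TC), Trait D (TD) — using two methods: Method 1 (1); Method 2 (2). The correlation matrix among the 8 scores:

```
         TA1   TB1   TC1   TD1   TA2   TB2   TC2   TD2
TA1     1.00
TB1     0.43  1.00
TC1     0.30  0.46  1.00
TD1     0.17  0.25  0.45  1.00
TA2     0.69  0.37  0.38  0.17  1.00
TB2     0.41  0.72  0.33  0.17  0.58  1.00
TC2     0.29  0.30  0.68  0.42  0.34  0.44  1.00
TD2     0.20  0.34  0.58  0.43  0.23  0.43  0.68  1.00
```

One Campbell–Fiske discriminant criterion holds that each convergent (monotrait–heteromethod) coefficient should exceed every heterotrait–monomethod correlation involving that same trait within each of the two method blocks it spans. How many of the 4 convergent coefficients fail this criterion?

2

Checking each validity diagonal entry against its comparison values:
TA (methods 1·2): 0.69 vs {0.43, 0.58, 0.30, 0.34, 0.17, 0.23} → pass.
TB (methods 1·2): 0.72 vs {0.43, 0.58, 0.46, 0.44, 0.25, 0.43} → pass.
TC (methods 1·2): 0.68 vs {0.30, 0.34, 0.46, 0.44, 0.45, 0.68} → fail.
TD (methods 1·2): 0.43 vs {0.17, 0.23, 0.25, 0.43, 0.45, 0.68} → fail.
2 of 4 fail.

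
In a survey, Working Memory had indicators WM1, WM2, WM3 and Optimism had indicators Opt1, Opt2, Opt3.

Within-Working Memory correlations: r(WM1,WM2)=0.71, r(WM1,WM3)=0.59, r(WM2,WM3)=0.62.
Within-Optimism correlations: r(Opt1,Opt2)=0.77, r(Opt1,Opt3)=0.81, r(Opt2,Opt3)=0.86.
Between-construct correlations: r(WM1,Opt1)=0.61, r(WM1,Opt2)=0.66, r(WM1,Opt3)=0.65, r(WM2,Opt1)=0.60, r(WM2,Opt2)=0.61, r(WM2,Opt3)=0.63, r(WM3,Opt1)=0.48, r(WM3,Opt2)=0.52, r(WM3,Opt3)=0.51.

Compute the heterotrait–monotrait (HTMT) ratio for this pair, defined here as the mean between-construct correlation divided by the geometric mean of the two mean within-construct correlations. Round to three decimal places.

0.812

Mean heterotrait r = 5.27/9 = 0.5856.
Mean within-WM = 1.92/3 = 0.6400; mean within-Opt = 2.44/3 = 0.8133.
Geometric mean = √(0.6400 × 0.8133) = 0.7215.
HTMT = 0.5856 / 0.7215 = 0.812.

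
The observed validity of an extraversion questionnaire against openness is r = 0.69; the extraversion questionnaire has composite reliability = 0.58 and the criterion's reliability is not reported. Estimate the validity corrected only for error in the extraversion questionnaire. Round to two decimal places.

Single correction: r_c = r_obs / √r_xx = 0.69 / √0.58 = 0.69 / 0.7616 ≈ 0.91.

0.91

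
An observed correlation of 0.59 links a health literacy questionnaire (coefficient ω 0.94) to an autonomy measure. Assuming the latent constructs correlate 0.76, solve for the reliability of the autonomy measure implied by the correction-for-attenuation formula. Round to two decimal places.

r_true = r_obs / √(r_xx · r_yy) ⇒ 0.76 = 0.59 / √(0.94 · r_yy).
√(0.94 · r_yy) = 0.59 / 0.76 = 0.7763; 0.94 · r_yy = 0.6026; r_yy = 0.6026 / 0.94 ≈ 0.64.

0.64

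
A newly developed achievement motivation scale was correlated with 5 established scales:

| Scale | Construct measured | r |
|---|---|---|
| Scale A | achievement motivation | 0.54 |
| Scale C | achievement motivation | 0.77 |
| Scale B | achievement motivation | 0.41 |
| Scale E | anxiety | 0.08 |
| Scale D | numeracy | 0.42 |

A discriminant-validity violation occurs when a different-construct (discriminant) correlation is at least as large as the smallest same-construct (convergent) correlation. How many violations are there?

Convergent (same construct = achievement motivation): Scale A, Scale C, Scale B.
Smallest convergent = 0.41. Discriminant values: 0.08, 0.42; count ≥ 0.41 → 1.

1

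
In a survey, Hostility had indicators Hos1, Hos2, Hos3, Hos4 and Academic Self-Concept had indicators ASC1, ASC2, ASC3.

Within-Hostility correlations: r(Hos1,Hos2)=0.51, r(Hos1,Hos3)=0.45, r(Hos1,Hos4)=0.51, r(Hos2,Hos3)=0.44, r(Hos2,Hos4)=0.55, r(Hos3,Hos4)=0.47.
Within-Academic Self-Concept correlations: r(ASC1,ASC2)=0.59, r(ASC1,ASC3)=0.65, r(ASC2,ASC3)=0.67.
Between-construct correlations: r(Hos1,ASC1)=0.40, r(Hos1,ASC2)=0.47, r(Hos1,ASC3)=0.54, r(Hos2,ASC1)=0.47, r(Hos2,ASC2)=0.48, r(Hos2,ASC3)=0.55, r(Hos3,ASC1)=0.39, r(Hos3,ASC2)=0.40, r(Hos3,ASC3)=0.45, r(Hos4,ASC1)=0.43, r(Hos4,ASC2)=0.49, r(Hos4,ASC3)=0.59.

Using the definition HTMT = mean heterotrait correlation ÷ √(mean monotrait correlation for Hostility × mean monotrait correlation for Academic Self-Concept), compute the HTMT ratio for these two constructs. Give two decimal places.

Between-construct mean = 5.66/12 = 0.4717.
Mean within-Hos = 2.93/6 = 0.4883; mean within-ASC = 1.91/3 = 0.6367.
Geometric mean = √(0.4883 × 0.6367) = 0.5576.
HTMT = 0.4717 / 0.5576 = 0.85.

0.85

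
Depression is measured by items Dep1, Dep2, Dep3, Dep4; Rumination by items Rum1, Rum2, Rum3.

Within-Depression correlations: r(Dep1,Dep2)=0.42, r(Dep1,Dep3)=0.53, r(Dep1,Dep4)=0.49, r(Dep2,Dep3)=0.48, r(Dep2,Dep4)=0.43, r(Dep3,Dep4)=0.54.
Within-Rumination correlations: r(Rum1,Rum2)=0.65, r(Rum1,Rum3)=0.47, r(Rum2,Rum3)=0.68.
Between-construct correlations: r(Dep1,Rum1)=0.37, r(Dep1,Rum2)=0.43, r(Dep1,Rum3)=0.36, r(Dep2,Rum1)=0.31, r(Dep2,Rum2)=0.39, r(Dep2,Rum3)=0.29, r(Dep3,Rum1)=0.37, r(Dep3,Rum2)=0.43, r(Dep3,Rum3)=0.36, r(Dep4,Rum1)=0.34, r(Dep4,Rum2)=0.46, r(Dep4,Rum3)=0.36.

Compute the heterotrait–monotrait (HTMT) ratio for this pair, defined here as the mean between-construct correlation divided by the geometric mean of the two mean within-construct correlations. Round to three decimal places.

Mean between = 4.47/12 = 0.3725.
Mean within-Dep = 2.89/6 = 0.4817; mean within-Rum = 1.80/3 = 0.6000.
Geometric mean = √(0.4817 × 0.6000) = 0.5376.
HTMT = 0.3725 / 0.5376 = 0.693.

0.693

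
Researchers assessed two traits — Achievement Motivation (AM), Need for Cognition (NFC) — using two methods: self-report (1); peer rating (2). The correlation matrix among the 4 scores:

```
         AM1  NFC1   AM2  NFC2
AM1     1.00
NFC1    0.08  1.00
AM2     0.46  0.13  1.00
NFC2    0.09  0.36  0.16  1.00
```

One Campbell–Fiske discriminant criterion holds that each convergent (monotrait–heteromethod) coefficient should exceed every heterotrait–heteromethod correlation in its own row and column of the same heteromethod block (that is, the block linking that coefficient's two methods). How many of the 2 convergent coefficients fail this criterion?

0

Checking each validity diagonal entry against its comparison values:
AM (methods 1·2): 0.46 vs {0.09, 0.13} → pass.
NFC (methods 1·2): 0.36 vs {0.13, 0.09} → pass.
0 of 2 fail.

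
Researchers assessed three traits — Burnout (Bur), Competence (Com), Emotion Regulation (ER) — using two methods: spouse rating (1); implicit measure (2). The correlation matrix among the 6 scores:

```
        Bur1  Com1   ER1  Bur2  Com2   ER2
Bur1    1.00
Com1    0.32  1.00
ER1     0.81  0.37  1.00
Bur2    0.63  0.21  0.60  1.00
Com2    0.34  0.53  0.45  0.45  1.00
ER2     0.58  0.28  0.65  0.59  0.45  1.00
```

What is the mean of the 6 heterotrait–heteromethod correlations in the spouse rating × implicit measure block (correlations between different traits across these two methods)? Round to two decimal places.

0.41

HTHM values (method 1 × method 2): 0.34, 0.58, 0.21, 0.28, 0.60, 0.45; mean = 2.46/6 = 0.41.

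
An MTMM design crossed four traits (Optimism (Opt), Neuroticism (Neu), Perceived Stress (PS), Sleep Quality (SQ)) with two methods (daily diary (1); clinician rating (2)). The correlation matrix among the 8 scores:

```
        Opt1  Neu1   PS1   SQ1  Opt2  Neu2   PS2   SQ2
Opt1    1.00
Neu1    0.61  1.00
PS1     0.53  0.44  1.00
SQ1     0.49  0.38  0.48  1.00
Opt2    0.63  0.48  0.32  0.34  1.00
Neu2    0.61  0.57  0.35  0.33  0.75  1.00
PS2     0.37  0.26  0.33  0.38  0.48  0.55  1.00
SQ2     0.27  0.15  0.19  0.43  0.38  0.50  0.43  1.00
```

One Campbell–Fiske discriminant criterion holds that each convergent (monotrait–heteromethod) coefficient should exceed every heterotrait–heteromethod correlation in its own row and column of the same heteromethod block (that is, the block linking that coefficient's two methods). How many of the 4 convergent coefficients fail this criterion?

2

Checking each validity diagonal entry against its comparison values:
Opt (methods 1·2): 0.63 vs {0.61, 0.48, 0.37, 0.32, 0.27, 0.34} → pass.
Neu (methods 1·2): 0.57 vs {0.48, 0.61, 0.26, 0.35, 0.15, 0.33} → fail.
PS (methods 1·2): 0.33 vs {0.32, 0.37, 0.35, 0.26, 0.19, 0.38} → fail.
SQ (methods 1·2): 0.43 vs {0.34, 0.27, 0.33, 0.15, 0.38, 0.19} → pass.
2 of 4 fail.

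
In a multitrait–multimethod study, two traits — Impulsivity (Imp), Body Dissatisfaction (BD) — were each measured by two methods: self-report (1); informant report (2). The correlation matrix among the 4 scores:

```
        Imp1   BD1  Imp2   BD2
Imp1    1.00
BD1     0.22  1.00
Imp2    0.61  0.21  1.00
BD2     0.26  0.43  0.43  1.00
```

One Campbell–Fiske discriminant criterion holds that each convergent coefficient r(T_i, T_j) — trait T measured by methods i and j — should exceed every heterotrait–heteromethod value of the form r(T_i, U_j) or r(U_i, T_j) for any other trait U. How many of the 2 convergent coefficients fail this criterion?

0

Checking each validity diagonal entry against its comparison values:
Imp (methods 1·2): 0.61 vs {0.26, 0.21} → pass.
BD (methods 1·2): 0.43 vs {0.21, 0.26} → pass.
0 of 2 fail.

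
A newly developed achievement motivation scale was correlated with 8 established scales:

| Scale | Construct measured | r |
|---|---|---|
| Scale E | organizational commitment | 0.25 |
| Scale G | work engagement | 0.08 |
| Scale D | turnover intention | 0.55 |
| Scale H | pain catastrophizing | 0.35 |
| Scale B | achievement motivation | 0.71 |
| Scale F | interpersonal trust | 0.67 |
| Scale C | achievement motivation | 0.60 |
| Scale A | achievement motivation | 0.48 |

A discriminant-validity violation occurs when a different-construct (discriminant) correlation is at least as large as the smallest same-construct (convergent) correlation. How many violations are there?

Convergent (same construct = achievement motivation): Scale B, Scale C, Scale A.
Smallest convergent = 0.48. Discriminant values: 0.25, 0.08, 0.55, 0.35, 0.67; count ≥ 0.48 → 2.

2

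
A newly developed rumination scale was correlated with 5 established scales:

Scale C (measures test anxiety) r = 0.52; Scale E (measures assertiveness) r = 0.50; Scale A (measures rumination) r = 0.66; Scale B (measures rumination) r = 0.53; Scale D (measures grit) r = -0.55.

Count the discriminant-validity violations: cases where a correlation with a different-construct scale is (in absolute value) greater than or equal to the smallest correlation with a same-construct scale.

Convergent (same construct = rumination): Scale A, Scale B.
Smallest convergent = 0.53. Discriminant |r|: 0.52, 0.50, 0.55; count ≥ 0.53 → 1.

1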